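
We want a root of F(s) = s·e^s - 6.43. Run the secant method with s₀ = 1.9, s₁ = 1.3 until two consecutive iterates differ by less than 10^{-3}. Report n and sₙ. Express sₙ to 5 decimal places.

F(1.9) = 6.2731994, F(1.3) = -1.6599143
s₂ = 1.3000000 − (-1.6599143)·(-0.6000000)/(-7.9331138) = 1.4255432;  |Δ| = 0.1255432
F(1.4255432) = -0.4995734
s₃ = 1.4255432 − (-0.4995734)·(0.1255432)/(1.1603410) = 1.4795946;  |Δ| = 0.0540514
F(1.4795946) = 0.0671443
s₄ = 1.4795946 − 0.0671443·(0.0540514)/(0.5667176) = 1.4731906;  |Δ| = 0.0064040
F(1.4731906) = -0.0022717
s₅ = 1.4731906 − (-0.0022717)·(-0.0064040)/(-0.0694159) = 1.4734002;  |Δ| = 0.0002096
|s₅ − s₄| = 0.0002096 < 10^{-3}

n = 5, sₙ = 1.47340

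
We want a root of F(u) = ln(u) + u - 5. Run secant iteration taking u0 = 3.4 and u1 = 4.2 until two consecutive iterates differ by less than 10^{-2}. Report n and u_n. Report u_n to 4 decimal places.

F(3.4) = -0.376225, F(4.2) = 0.635085
u2 = 4.200000 − 0.635085·(0.800000)/(1.011309) = 3.697614;  |Δ| = 0.502386
F(3.697614) = 0.005302
u3 = 3.697614 − 0.005302·(-0.502386)/(-0.629783) = 3.693385;  |Δ| = 0.004229
|u3 − u2| = 0.004229 < 10^{-2}

n = 3, u_n = 3.6934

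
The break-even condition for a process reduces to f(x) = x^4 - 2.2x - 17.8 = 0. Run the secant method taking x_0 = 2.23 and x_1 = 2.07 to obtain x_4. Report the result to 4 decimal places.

2.1803

f(2.23) = 2.023734, f(2.07) = -3.993632
x_2 = 2.070000 − (-3.993632)·(2.070000 − 2.230000) / (-3.993632 − 2.023734) = 2.070000 − (0.638981)/(-6.017366) = 2.176189
f(2.176189) = -0.159808
x_3 = 2.176189 − (-0.159808)·(2.176189 − 2.070000) / (-0.159808 − (-3.993632)) = 2.176189 − (-0.016970)/(3.833824) = 2.180616
f(2.180616) = 0.013484
x_4 = 2.180616 − 0.013484·(2.180616 − 2.176189) / (0.013484 − (-0.159808)) = 2.180616 − (0.000060)/(0.173293) = 2.180271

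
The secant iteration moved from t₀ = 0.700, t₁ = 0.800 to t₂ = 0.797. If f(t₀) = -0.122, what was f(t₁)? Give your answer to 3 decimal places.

The secant line through (0.700, -0.122) and (0.800, f(t₁)) crosses zero at t₂ = 0.797.
So (0.700, -0.122), (0.800, f(t₁)), (0.797, 0) are collinear:
f(t₁) = -0.122 · (0.800 − 0.797) / (0.700 − 0.797) = -0.122 · (0.00300)/(-0.09700) = 0.00377

0.004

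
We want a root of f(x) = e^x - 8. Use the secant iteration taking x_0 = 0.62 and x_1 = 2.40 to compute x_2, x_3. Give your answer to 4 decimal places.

1.8128, 2.0374

f(0.62) = -6.141072, f(2.40) = 3.023176
x_2 = 2.400000 − 3.023176·(2.400000 − 0.620000) / (3.023176 − (-6.141072)) = 2.400000 − (5.381254)/(9.164248) = 1.812799
f(1.812799) = -1.872424
x_3 = 1.812799 − (-1.872424)·(1.812799 − 2.400000) / (-1.872424 − 3.023176) = 1.812799 − (1.099489)/(-4.895601) = 2.037386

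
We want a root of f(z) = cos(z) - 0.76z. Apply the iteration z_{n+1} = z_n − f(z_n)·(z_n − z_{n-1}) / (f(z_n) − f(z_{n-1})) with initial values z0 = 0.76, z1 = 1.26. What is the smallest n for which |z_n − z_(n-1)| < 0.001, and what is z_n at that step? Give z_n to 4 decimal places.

f(0.76) = 0.147236, f(1.26) = -0.651783
z2 = 1.260000 − (-0.651783)·(0.500000)/(-0.799019) = 0.852135;  |Δ| = 0.407865
f(0.852135) = 0.010754
z3 = 0.852135 − 0.010754·(-0.407865)/(0.662537) = 0.858756;  |Δ| = 0.006620
f(0.858756) = 0.000725
z4 = 0.858756 − 0.000725·(0.006620)/(-0.010029) = 0.859235;  |Δ| = 0.000479
|z4 − z3| = 0.000479 < 0.001

n = 4, z_n = 0.8592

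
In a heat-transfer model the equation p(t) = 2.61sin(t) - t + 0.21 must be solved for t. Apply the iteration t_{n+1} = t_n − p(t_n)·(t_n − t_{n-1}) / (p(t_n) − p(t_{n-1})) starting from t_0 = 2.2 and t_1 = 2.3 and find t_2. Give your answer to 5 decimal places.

p(2.2) = 0.1201756, p(2.3) = -0.1437094
t_2 = 2.3000000 − (-0.1437094)·(2.3000000 − 2.2000000) / (-0.1437094 − 0.1201756) = 2.3000000 − (-0.0143709)/(-0.2638850) = 2.2455409

2.24554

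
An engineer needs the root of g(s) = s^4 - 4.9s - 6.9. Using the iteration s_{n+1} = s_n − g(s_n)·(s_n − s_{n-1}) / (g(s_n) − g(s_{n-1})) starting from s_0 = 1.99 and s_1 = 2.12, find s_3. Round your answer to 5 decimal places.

2.02504

g(1.99) = -0.9686080, g(2.12) = 2.9116314
s_2 = 2.1200000 − 2.9116314·(2.1200000 − 1.9900000) / (2.9116314 − (-0.9686080)) = 2.1200000 − (0.3785121)/(3.8802394) = 2.0224514
g(2.0224514) = -0.0793799
s_3 = 2.0224514 − (-0.0793799)·(2.0224514 − 2.1200000) / (-0.0793799 − 2.9116314) = 2.0224514 − (0.0077434)/(-2.9910112) = 2.0250402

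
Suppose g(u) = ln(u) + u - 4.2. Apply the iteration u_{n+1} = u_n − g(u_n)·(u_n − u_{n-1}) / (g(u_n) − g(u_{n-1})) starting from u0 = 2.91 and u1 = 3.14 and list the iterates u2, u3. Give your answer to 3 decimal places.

3.077, 3.076

g(2.91) = -0.22185, g(3.14) = 0.08422
u2 = 3.14000 − 0.08422·(3.14000 − 2.91000) / (0.08422 − (-0.22185)) = 3.14000 − (0.01937)/(0.30607) = 3.07671
g(3.07671) = 0.00057
u3 = 3.07671 − 0.00057·(3.07671 − 3.14000) / (0.00057 − 0.08422) = 3.07671 − (-0.00004)/(-0.08365) = 3.07628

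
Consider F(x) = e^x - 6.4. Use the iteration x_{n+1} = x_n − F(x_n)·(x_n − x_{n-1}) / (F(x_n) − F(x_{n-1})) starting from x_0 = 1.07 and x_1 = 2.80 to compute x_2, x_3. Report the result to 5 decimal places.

1.51558, 1.71516

F(1.07) = -3.4846205, F(2.80) = 10.0446468
x_2 = 2.8000000 − 10.0446468·(2.8000000 − 1.0700000) / (10.0446468 − (-3.4846205)) = 2.8000000 − (17.3772389)/(13.5292673) = 1.5155817
F(1.5155817) = -1.8479319
x_3 = 1.5155817 − (-1.8479319)·(1.5155817 − 2.8000000) / (-1.8479319 − 10.0446468) = 1.5155817 − (2.3735176)/(-11.8925786) = 1.7151614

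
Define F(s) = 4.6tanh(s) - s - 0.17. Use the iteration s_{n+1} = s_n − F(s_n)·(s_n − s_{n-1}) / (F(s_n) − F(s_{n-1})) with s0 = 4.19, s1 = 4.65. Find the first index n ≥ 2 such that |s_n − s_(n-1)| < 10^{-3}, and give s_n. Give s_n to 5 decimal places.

n = 3, s_n = 4.42869

F(4.19) = 0.2378899, F(4.65) = -0.2208410
s2 = 4.6500000 − (-0.2208410)·(0.4600000)/(-0.4587309) = 4.4285480;  |Δ| = 0.2214520
F(4.4285480) = 0.0001424
s3 = 4.4285480 − 0.0001424·(-0.2214520)/(0.2209834) = 4.4286907;  |Δ| = 0.0001427
|s3 − s2| = 0.0001427 < 10^{-3}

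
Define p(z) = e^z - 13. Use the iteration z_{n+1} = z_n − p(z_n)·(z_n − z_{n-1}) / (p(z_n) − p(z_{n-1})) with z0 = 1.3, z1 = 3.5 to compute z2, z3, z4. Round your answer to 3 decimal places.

1.997, 2.326, 2.643

p(1.3) = -9.33070, p(3.5) = 20.11545
z2 = 3.50000 − 20.11545·(3.50000 − 1.30000) / (20.11545 − (-9.33070)) = 3.50000 − (44.25399)/(29.44616) = 1.99712
p(1.99712) = -5.63218
z3 = 1.99712 − (-5.63218)·(1.99712 − 3.50000) / (-5.63218 − 20.11545) = 1.99712 − (8.46449)/(-25.74763) = 2.32587
p(2.32587) = -2.76442
z4 = 2.32587 − (-2.76442)·(2.32587 − 1.99712) / (-2.76442 − (-5.63218)) = 2.32587 − (-0.90880)/(2.86776) = 2.64277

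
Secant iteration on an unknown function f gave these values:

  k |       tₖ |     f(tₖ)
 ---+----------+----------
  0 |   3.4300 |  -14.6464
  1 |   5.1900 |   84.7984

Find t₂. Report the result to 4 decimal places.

t₂ = 5.1900 − 84.7984·(5.1900 − 3.4300) / (84.7984 − (-14.6464))
   = 5.1900 − (149.245184)/(99.444800) = 3.689216

3.6892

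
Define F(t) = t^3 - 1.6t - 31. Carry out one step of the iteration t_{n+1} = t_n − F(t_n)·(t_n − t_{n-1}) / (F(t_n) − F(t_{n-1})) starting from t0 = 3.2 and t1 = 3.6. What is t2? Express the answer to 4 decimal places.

F(3.2) = -3.352000, F(3.6) = 9.896000
t2 = 3.600000 − 9.896000·(3.600000 − 3.200000) / (9.896000 − (-3.352000)) = 3.600000 − (3.958400)/(13.248000) = 3.301208

3.3012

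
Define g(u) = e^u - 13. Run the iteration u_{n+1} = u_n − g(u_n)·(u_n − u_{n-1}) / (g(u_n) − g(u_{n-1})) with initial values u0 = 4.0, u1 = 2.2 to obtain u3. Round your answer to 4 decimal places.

g(4.0) = 41.598150, g(2.2) = -3.974987
u2 = 2.200000 − (-3.974987)·(2.200000 − 4.000000) / (-3.974987 − 41.598150) = 2.200000 − (7.154976)/(-45.573137) = 2.357000
g(2.357000) = -2.440775
u3 = 2.357000 − (-2.440775)·(2.357000 − 2.200000) / (-2.440775 − (-3.974987)) = 2.357000 − (-0.383201)/(1.534211) = 2.606771

2.6068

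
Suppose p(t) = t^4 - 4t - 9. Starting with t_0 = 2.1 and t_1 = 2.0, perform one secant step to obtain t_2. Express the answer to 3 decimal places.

p(2.1) = 2.04810, p(2.0) = -1.00000
t_2 = 2.00000 − (-1.00000)·(2.00000 − 2.10000) / (-1.00000 − 2.04810) = 2.00000 − (0.10000)/(-3.04810) = 2.03281

2.033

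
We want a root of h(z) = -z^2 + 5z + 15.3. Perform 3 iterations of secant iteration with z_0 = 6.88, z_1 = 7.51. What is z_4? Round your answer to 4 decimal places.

7.1422

h(6.88) = 2.365600, h(7.51) = -3.550100
z_2 = 7.510000 − (-3.550100)·(7.510000 − 6.880000) / (-3.550100 − 2.365600) = 7.510000 − (-2.236563)/(-5.915700) = 7.131928
h(7.131928) = 0.095247
z_3 = 7.131928 − 0.095247·(7.131928 − 7.510000) / (0.095247 − (-3.550100)) = 7.131928 − (-0.036010)/(3.645347) = 7.141806
h(7.141806) = 0.003637
z_4 = 7.141806 − 0.003637·(7.141806 − 7.131928) / (0.003637 − 0.095247) = 7.141806 − (0.000036)/(-0.091610) = 7.142198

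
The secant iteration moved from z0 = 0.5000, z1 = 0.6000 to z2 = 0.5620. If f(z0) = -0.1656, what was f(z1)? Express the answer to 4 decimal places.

0.1015

The secant line through (0.5000, -0.1656) and (0.6000, f(z1)) crosses zero at z2 = 0.5620.
So (0.5000, -0.1656), (0.6000, f(z1)), (0.5620, 0) are collinear:
f(z1) = -0.1656 · (0.6000 − 0.5620) / (0.5000 − 0.5620) = -0.1656 · (0.038000)/(-0.062000) = 0.101497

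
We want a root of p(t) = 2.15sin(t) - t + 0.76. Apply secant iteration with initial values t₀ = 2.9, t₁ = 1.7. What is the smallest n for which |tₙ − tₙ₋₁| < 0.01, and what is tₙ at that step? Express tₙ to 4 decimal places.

n = 5, tₙ = 2.3258

p(2.9) = -1.625614, p(1.7) = 1.192079
t₂ = 1.700000 − 1.192079·(-1.200000)/(2.817693) = 2.207683;  |Δ| = 0.507683
p(2.207683) = 0.280812
t₃ = 2.207683 − 0.280812·(0.507683)/(-0.911268) = 2.364128;  |Δ| = 0.156445
p(2.364128) = -0.095958
t₄ = 2.364128 − (-0.095958)·(0.156445)/(-0.376770) = 2.324284;  |Δ| = 0.039844
p(2.324284) = 0.003727
t₅ = 2.324284 − 0.003727·(-0.039844)/(0.099684) = 2.325773;  |Δ| = 0.001490
|t₅ − t₄| = 0.001490 < 0.01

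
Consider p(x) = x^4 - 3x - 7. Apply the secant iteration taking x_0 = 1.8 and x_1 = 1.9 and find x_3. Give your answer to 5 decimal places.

p(1.8) = -1.9024000, p(1.9) = 0.3321000
x_2 = 1.9000000 − 0.3321000·(1.9000000 − 1.8000000) / (0.3321000 − (-1.9024000)) = 1.9000000 − (0.0332100)/(2.2345000) = 1.8851376
p(1.8851376) = -0.0263177
x_3 = 1.8851376 − (-0.0263177)·(1.8851376 − 1.9000000) / (-0.0263177 − 0.3321000) = 1.8851376 − (0.0003911)/(-0.3584177) = 1.8862289

1.88623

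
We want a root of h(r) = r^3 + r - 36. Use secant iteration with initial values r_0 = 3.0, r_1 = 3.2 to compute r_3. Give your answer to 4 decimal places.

h(3.0) = -6.000000, h(3.2) = -0.032000
r_2 = 3.200000 − (-0.032000)·(3.200000 − 3.000000) / (-0.032000 − (-6.000000)) = 3.200000 − (-0.006400)/(5.968000) = 3.201072
h(3.201072) = 0.002027
r_3 = 3.201072 − 0.002027·(3.201072 − 3.200000) / (0.002027 − (-0.032000)) = 3.201072 − (0.000002)/(0.034027) = 3.201008

3.2010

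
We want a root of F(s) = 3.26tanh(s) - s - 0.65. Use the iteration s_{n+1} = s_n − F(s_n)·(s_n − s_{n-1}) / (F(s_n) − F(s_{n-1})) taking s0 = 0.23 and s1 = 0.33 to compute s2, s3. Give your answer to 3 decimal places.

0.301, 0.300

F(0.23) = -0.14315, F(0.33) = 0.05838
s2 = 0.33000 − 0.05838·(0.33000 − 0.23000) / (0.05838 − (-0.14315)) = 0.33000 − (0.00584)/(0.20153) = 0.30103
F(0.30103) = 0.00173
s3 = 0.30103 − 0.00173·(0.30103 − 0.33000) / (0.00173 − 0.05838) = 0.30103 − (-0.00005)/(-0.05665) = 0.30015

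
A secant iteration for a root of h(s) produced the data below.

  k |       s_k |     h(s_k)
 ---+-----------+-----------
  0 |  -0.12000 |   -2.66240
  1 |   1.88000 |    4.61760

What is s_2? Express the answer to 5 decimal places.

s_2 = 1.88000 − 4.61760·(1.88000 − (-0.12000)) / (4.61760 − (-2.66240))
   = 1.88000 − (9.2352000)/(7.2800000) = 0.6114286

0.61143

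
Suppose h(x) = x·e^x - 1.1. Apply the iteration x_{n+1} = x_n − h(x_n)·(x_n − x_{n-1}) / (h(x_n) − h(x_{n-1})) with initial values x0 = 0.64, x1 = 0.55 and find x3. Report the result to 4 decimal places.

0.6024

h(0.64) = 0.113748, h(0.55) = -0.146711
x2 = 0.550000 − (-0.146711)·(0.550000 − 0.640000) / (-0.146711 − 0.113748) = 0.550000 − (0.013204)/(-0.260459) = 0.600695
h(0.600695) = -0.004701
x3 = 0.600695 − (-0.004701)·(0.600695 − 0.550000) / (-0.004701 − (-0.146711)) = 0.600695 − (-0.000238)/(0.142010) = 0.602373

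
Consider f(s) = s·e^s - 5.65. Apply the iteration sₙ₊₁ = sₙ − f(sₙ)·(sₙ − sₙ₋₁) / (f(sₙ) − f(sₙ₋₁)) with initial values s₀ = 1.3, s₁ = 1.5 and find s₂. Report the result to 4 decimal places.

1.3901

f(1.3) = -0.879914, f(1.5) = 1.072534
s₂ = 1.500000 − 1.072534·(1.500000 − 1.300000) / (1.072534 − (-0.879914)) = 1.500000 − (0.214507)/(1.952448) = 1.390134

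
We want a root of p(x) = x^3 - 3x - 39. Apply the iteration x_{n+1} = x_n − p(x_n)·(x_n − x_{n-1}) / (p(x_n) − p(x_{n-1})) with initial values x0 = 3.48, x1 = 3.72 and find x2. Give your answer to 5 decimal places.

3.68326

p(3.48) = -7.2958080, p(3.72) = 1.3188480
x2 = 3.7200000 − 1.3188480·(3.7200000 − 3.4800000) / (1.3188480 − (-7.2958080)) = 3.7200000 − (0.3165235)/(8.6146560) = 3.6832576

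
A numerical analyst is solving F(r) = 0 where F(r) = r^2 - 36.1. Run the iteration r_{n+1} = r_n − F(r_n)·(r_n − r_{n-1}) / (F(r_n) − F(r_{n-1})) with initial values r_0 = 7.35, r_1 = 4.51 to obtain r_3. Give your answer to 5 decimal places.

F(7.35) = 17.9225000, F(4.51) = -15.7599000
r_2 = 4.5100000 − (-15.7599000)·(4.5100000 − 7.3500000) / (-15.7599000 − 17.9225000) = 4.5100000 − (44.7581160)/(-33.6824000) = 5.8388280
F(5.8388280) = -2.0080877
r_3 = 5.8388280 − (-2.0080877)·(5.8388280 − 4.5100000) / (-2.0080877 − (-15.7599000)) = 5.8388280 − (-2.6684031)/(13.7518123) = 6.0328681

6.03287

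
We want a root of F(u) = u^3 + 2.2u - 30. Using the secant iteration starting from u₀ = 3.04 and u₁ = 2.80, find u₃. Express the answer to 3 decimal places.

2.872

F(3.04) = 4.78246, F(2.80) = -1.88800
u₂ = 2.80000 − (-1.88800)·(2.80000 − 3.04000) / (-1.88800 − 4.78246) = 2.80000 − (0.45312)/(-6.67046) = 2.86793
F(2.86793) = -0.10178
u₃ = 2.86793 − (-0.10178)·(2.86793 − 2.80000) / (-0.10178 − (-1.88800)) = 2.86793 − (-0.00691)/(1.78622) = 2.87180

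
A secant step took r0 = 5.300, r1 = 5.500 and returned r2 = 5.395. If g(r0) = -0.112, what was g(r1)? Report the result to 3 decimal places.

0.124

The secant line through (5.300, -0.112) and (5.500, g(r1)) crosses zero at r2 = 5.395.
So (5.300, -0.112), (5.500, g(r1)), (5.395, 0) are collinear:
g(r1) = -0.112 · (5.500 − 5.395) / (5.300 − 5.395) = -0.112 · (0.10500)/(-0.09500) = 0.12379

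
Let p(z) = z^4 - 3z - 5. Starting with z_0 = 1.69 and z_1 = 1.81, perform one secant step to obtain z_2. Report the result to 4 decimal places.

1.7936

p(1.69) = -1.912693, p(1.81) = 0.302831
z_2 = 1.810000 − 0.302831·(1.810000 − 1.690000) / (0.302831 − (-1.912693)) = 1.810000 − (0.036340)/(2.215524) = 1.793598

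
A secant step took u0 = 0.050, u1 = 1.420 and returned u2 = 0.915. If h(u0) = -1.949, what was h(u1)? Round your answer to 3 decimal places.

The secant line through (0.050, -1.949) and (1.420, h(u1)) crosses zero at u2 = 0.915.
So (0.050, -1.949), (1.420, h(u1)), (0.915, 0) are collinear:
h(u1) = -1.949 · (1.420 − 0.915) / (0.050 − 0.915) = -1.949 · (0.50500)/(-0.86500) = 1.13786

1.138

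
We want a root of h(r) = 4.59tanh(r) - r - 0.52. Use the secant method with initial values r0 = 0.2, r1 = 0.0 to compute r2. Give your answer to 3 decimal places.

h(0.2) = 0.18595, h(0.0) = -0.52000
r2 = 0.00000 − (-0.52000)·(0.00000 − 0.20000) / (-0.52000 − 0.18595) = 0.00000 − (0.10400)/(-0.70595) = 0.14732

0.147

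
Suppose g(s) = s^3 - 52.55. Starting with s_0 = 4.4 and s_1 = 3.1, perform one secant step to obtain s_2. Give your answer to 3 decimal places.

g(4.4) = 32.63400, g(3.1) = -22.75900
s_2 = 3.10000 − (-22.75900)·(3.10000 − 4.40000) / (-22.75900 − 32.63400) = 3.10000 − (29.58670)/(-55.39300) = 3.63412

3.634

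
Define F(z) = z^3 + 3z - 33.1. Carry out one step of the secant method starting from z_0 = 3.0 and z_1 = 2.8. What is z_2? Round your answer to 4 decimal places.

F(3.0) = 2.900000, F(2.8) = -2.748000
z_2 = 2.800000 − (-2.748000)·(2.800000 − 3.000000) / (-2.748000 − 2.900000) = 2.800000 − (0.549600)/(-5.648000) = 2.897309

2.8973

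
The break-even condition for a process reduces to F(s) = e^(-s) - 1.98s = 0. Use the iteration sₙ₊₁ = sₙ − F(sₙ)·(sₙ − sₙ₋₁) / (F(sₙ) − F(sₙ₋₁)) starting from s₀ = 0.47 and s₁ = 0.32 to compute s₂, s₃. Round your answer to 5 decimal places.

0.35487, 0.35436

F(0.47) = -0.3055977, F(0.32) = 0.0925490
s₂ = 0.3200000 − 0.0925490·(0.3200000 − 0.4700000) / (0.0925490 − (-0.3055977)) = 0.3200000 − (-0.0138824)/(0.3981468) = 0.3548674
F(0.3548674) = -0.0013711
s₃ = 0.3548674 − (-0.0013711)·(0.3548674 − 0.3200000) / (-0.0013711 − 0.0925490) = 0.3548674 − (-0.0000478)/(-0.0939202) = 0.3543584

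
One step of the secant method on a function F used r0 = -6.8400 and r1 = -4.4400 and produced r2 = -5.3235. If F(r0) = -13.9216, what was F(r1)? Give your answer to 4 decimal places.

The secant line through (-6.8400, -13.9216) and (-4.4400, F(r1)) crosses zero at r2 = -5.3235.
So (-6.8400, -13.9216), (-4.4400, F(r1)), (-5.3235, 0) are collinear:
F(r1) = -13.9216 · (-4.4400 − (-5.3235)) / (-6.8400 − (-5.3235)) = -13.9216 · (0.883500)/(-1.516500) = 8.110606

8.1106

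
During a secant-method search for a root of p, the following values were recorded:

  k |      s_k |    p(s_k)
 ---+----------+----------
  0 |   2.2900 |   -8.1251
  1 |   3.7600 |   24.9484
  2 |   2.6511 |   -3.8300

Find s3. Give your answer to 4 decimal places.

s3 = 2.6511 − (-3.8300)·(2.6511 − 3.7600) / (-3.8300 − 24.9484)
   = 2.6511 − (4.247087)/(-28.778400) = 2.798679

2.7987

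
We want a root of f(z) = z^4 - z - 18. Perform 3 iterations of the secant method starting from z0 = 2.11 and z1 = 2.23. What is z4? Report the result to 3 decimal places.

f(2.11) = -0.28881, f(2.23) = 4.49973
z2 = 2.23000 − 4.49973·(2.23000 − 2.11000) / (4.49973 − (-0.28881)) = 2.23000 − (0.53997)/(4.78854) = 2.11724
f(2.11724) = -0.02269
z3 = 2.11724 − (-0.02269)·(2.11724 − 2.23000) / (-0.02269 − 4.49973) = 2.11724 − (0.00256)/(-4.52242) = 2.11780
f(2.11780) = -0.00177
z4 = 2.11780 − (-0.00177)·(2.11780 − 2.11724) / (-0.00177 − (-0.02269)) = 2.11780 − (0.00000)/(0.02092) = 2.11785

2.118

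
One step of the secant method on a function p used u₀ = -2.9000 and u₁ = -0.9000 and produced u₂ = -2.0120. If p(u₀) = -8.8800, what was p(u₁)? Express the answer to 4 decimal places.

The secant line through (-2.9000, -8.8800) and (-0.9000, p(u₁)) crosses zero at u₂ = -2.0120.
So (-2.9000, -8.8800), (-0.9000, p(u₁)), (-2.0120, 0) are collinear:
p(u₁) = -8.8800 · (-0.9000 − (-2.0120)) / (-2.9000 − (-2.0120)) = -8.8800 · (1.112000)/(-0.888000) = 11.120000

11.1200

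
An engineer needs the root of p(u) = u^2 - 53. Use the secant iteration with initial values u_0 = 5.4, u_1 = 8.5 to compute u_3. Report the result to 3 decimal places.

7.267

p(5.4) = -23.84000, p(8.5) = 19.25000
u_2 = 8.50000 − 19.25000·(8.50000 − 5.40000) / (19.25000 − (-23.84000)) = 8.50000 − (59.67500)/(43.09000) = 7.11511
p(7.11511) = -2.37524
u_3 = 7.11511 − (-2.37524)·(7.11511 − 8.50000) / (-2.37524 − 19.25000) = 7.11511 − (3.28945)/(-21.62524) = 7.26722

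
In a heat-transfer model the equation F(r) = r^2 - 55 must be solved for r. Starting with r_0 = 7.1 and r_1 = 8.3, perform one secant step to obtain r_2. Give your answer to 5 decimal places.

7.39805

F(7.1) = -4.5900000, F(8.3) = 13.8900000
r_2 = 8.3000000 − 13.8900000·(8.3000000 − 7.1000000) / (13.8900000 − (-4.5900000)) = 8.3000000 − (16.6680000)/(18.4800000) = 7.3980519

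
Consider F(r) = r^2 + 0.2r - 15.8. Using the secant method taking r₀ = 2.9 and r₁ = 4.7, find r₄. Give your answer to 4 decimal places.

3.8763

F(2.9) = -6.810000, F(4.7) = 7.230000
r₂ = 4.700000 − 7.230000·(4.700000 − 2.900000) / (7.230000 − (-6.810000)) = 4.700000 − (13.014000)/(14.040000) = 3.773077
F(3.773077) = -0.809275
r₃ = 3.773077 − (-0.809275)·(3.773077 − 4.700000) / (-0.809275 − 7.230000) = 3.773077 − (0.750136)/(-8.039275) = 3.866386
F(3.866386) = -0.077784
r₄ = 3.866386 − (-0.077784)·(3.866386 − 3.773077) / (-0.077784 − (-0.809275)) = 3.866386 − (-0.007258)/(0.731492) = 3.876308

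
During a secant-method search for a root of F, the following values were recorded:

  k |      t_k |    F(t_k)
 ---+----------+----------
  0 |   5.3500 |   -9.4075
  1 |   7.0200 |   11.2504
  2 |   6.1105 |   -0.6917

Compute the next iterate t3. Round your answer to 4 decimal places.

6.1632

t3 = 6.1105 − (-0.6917)·(6.1105 − 7.0200) / (-0.6917 − 11.2504)
   = 6.1105 − (0.629101)/(-11.942100) = 6.163179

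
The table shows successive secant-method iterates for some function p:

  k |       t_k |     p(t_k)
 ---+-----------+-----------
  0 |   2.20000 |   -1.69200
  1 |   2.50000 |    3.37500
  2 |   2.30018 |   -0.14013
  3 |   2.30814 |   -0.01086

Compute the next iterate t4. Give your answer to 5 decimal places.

2.30881

t4 = 2.30814 − (-0.01086)·(2.30814 − 2.30018) / (-0.01086 − (-0.14013))
   = 2.30814 − (-0.0000864)/(0.1292700) = 2.3088087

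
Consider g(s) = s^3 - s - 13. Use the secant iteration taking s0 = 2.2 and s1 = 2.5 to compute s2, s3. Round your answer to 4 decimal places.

g(2.2) = -4.552000, g(2.5) = 0.125000
s2 = 2.500000 − 0.125000·(2.500000 − 2.200000) / (0.125000 − (-4.552000)) = 2.500000 − (0.037500)/(4.677000) = 2.491982
g(2.491982) = -0.016837
s3 = 2.491982 − (-0.016837)·(2.491982 − 2.500000) / (-0.016837 − 0.125000) = 2.491982 − (0.000135)/(-0.141837) = 2.492934

2.4920, 2.4929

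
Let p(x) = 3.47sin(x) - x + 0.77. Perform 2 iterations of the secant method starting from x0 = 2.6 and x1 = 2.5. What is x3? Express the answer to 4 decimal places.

p(2.6) = -0.041210, p(2.5) = 0.346698
x2 = 2.500000 − 0.346698·(2.500000 − 2.600000) / (0.346698 − (-0.041210)) = 2.500000 − (-0.034670)/(0.387909) = 2.589376
p(2.589376) = 0.000900
x3 = 2.589376 − 0.000900·(2.589376 − 2.500000) / (0.000900 − 0.346698) = 2.589376 − (0.000080)/(-0.345798) = 2.589609

2.5896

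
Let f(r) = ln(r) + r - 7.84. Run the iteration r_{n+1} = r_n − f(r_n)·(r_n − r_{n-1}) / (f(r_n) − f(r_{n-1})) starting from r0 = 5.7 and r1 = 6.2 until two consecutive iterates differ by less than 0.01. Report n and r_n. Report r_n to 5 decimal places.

f(5.7) = -0.3995338, f(6.2) = 0.1845493
r2 = 6.2000000 − 0.1845493·(0.5000000)/(0.5840831) = 6.0420180;  |Δ| = 0.1579820
f(6.0420180) = 0.0007560
r3 = 6.0420180 − 0.0007560·(-0.1579820)/(-0.1837933) = 6.0413681;  |Δ| = 0.0006498
|r3 − r2| = 0.0006498 < 0.01

n = 3, r_n = 6.04137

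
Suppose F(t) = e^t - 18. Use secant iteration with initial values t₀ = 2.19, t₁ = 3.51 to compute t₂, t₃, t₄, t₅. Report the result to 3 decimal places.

F(2.19) = -9.06479, F(3.51) = 15.44827
t₂ = 3.51000 − 15.44827·(3.51000 − 2.19000) / (15.44827 − (-9.06479)) = 3.51000 − (20.39171)/(24.51305) = 2.67813
F(2.67813) = -3.44218
t₃ = 2.67813 − (-3.44218)·(2.67813 − 3.51000) / (-3.44218 − 15.44827) = 2.67813 − (2.86345)/(-18.89045) = 2.82971
F(2.82971) = -1.05945
t₄ = 2.82971 − (-1.05945)·(2.82971 − 2.67813) / (-1.05945 − (-3.44218)) = 2.82971 − (-0.16059)/(2.38273) = 2.89711
F(2.89711) = 0.12168
t₅ = 2.89711 − 0.12168·(2.89711 − 2.82971) / (0.12168 − (-1.05945)) = 2.89711 − (0.00820)/(1.18113) = 2.89017

2.678, 2.830, 2.897, 2.890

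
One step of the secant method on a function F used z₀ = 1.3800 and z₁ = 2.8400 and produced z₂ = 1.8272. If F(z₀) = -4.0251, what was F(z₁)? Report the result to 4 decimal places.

The secant line through (1.3800, -4.0251) and (2.8400, F(z₁)) crosses zero at z₂ = 1.8272.
So (1.3800, -4.0251), (2.8400, F(z₁)), (1.8272, 0) are collinear:
F(z₁) = -4.0251 · (2.8400 − 1.8272) / (1.3800 − 1.8272) = -4.0251 · (1.012800)/(-0.447200) = 9.115879

9.1159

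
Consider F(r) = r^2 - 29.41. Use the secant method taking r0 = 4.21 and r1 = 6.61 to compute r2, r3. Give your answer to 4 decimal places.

5.2900, 5.4098

F(4.21) = -11.685900, F(6.61) = 14.282100
r2 = 6.610000 − 14.282100·(6.610000 − 4.210000) / (14.282100 − (-11.685900)) = 6.610000 − (34.277040)/(25.968000) = 5.290028
F(5.290028) = -1.425607
r3 = 5.290028 − (-1.425607)·(5.290028 − 6.610000) / (-1.425607 − 14.282100) = 5.290028 − (1.881761)/(-15.707707) = 5.409826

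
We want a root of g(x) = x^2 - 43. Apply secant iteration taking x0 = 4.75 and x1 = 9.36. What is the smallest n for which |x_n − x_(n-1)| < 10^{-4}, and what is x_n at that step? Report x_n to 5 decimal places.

g(4.75) = -20.4375000, g(9.36) = 44.6096000
x2 = 9.3600000 − 44.6096000·(4.6100000)/(65.0471000) = 6.1984408;  |Δ| = 3.1615592
g(6.1984408) = -4.5793314
x3 = 6.1984408 − (-4.5793314)·(-3.1615592)/(-49.1889314) = 6.4927718;  |Δ| = 0.2943310
g(6.4927718) = -0.8439141
x4 = 6.4927718 − (-0.8439141)·(0.2943310)/(3.7354172) = 6.5592678;  |Δ| = 0.0664959
g(6.5592678) = 0.0239935
x5 = 6.5592678 − 0.0239935·(0.0664959)/(0.8679077) = 6.5574295;  |Δ| = 0.0018383
g(6.5574295) = -0.0001189
x6 = 6.5574295 − (-0.0001189)·(-0.0018383)/(-0.0241124) = 6.5574385;  |Δ| = 0.0000091
|x6 − x5| = 0.0000091 < 10^{-4}

n = 6, x_n = 6.55744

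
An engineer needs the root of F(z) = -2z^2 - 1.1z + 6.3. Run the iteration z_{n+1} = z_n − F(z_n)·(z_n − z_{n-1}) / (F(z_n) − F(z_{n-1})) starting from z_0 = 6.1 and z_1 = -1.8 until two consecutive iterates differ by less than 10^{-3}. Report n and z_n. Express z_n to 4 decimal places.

F(6.1) = -74.830000, F(-1.8) = 1.800000
z_2 = -1.800000 − 1.800000·(-7.900000)/(76.630000) = -1.614433;  |Δ| = 0.185567
F(-1.614433) = 2.863089
z_3 = -1.614433 − 2.863089·(0.185567)/(1.063089) = -2.114198;  |Δ| = 0.499765
F(-2.114198) = -0.314051
z_4 = -2.114198 − (-0.314051)·(-0.499765)/(-3.177139) = -2.064798;  |Δ| = 0.049400
F(-2.064798) = 0.044496
z_5 = -2.064798 − 0.044496·(0.049400)/(0.358547) = -2.070929;  |Δ| = 0.006131
F(-2.070929) = 0.000531
z_6 = -2.070929 − 0.000531·(-0.006131)/(-0.043966) = -2.071003;  |Δ| = 0.000074
|z_6 − z_5| = 0.000074 < 10^{-3}

n = 6, z_n = -2.0710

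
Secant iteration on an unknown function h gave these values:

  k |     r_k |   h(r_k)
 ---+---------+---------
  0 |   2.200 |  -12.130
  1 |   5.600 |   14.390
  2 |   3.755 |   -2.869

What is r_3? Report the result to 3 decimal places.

r_3 = 3.755 − (-2.869)·(3.755 − 5.600) / (-2.869 − 14.390)
   = 3.755 − (5.29330)/(-17.25900) = 4.06170

4.062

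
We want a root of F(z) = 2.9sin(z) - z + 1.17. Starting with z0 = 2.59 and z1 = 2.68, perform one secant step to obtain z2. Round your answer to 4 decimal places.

2.6182

F(2.59) = 0.099729, F(2.68) = -0.218414
z2 = 2.680000 − (-0.218414)·(2.680000 − 2.590000) / (-0.218414 − 0.099729) = 2.680000 − (-0.019657)/(-0.318142) = 2.618212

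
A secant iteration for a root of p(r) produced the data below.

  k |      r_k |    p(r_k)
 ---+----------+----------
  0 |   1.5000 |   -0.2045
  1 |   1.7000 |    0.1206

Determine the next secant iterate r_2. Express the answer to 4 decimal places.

r_2 = 1.7000 − 0.1206·(1.7000 − 1.5000) / (0.1206 − (-0.2045))
   = 1.7000 − (0.024120)/(0.325100) = 1.625807

1.6258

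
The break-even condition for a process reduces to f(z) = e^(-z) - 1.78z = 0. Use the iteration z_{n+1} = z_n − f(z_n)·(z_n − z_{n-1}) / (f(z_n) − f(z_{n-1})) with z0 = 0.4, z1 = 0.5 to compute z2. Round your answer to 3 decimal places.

f(0.4) = -0.04168, f(0.5) = -0.28347
z2 = 0.50000 − (-0.28347)·(0.50000 − 0.40000) / (-0.28347 − (-0.04168)) = 0.50000 − (-0.02835)/(-0.24179) = 0.38276

0.383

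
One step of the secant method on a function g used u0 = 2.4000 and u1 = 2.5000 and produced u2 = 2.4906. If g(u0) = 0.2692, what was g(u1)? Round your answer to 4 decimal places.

-0.0279

The secant line through (2.4000, 0.2692) and (2.5000, g(u1)) crosses zero at u2 = 2.4906.
So (2.4000, 0.2692), (2.5000, g(u1)), (2.4906, 0) are collinear:
g(u1) = 0.2692 · (2.5000 − 2.4906) / (2.4000 − 2.4906) = 0.2692 · (0.009400)/(-0.090600) = -0.027930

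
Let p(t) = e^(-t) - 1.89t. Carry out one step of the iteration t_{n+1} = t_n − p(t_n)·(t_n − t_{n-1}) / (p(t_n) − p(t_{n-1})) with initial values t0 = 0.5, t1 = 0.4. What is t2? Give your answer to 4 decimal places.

0.3661

p(0.5) = -0.338469, p(0.4) = -0.085680
t2 = 0.400000 − (-0.085680)·(0.400000 − 0.500000) / (-0.085680 − (-0.338469)) = 0.400000 − (0.008568)/(0.252789) = 0.366106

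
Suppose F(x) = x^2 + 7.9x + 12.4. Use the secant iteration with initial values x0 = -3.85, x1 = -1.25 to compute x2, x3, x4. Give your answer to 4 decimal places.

-2.7098, -2.2874, -2.1364

F(-3.85) = -3.192500, F(-1.25) = 4.087500
x2 = -1.250000 − 4.087500·(-1.250000 − (-3.850000)) / (4.087500 − (-3.192500)) = -1.250000 − (10.627500)/(7.280000) = -2.709821
F(-2.709821) = -1.664457
x3 = -2.709821 − (-1.664457)·(-2.709821 − (-1.250000)) / (-1.664457 − 4.087500) = -2.709821 − (2.429810)/(-5.751957) = -2.287390
F(-2.287390) = -0.438226
x4 = -2.287390 − (-0.438226)·(-2.287390 − (-2.709821)) / (-0.438226 − (-1.664457)) = -2.287390 − (-0.185121)/(1.226231) = -2.136422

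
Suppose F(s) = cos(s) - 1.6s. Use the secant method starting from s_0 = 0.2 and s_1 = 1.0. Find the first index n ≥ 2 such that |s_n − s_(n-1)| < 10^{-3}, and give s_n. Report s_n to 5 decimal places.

n = 5, s_n = 0.53702

F(0.2) = 0.6600666, F(1.0) = -1.0596977
s_2 = 1.0000000 − (-1.0596977)·(0.8000000)/(-1.7197643) = 0.5070498;  |Δ| = 0.4929502
F(0.5070498) = 0.0629013
s_3 = 0.5070498 − 0.0629013·(-0.4929502)/(1.1225990) = 0.5346707;  |Δ| = 0.0276209
F(0.5346707) = 0.0049634
s_4 = 0.5346707 − 0.0049634·(0.0276209)/(-0.0579379) = 0.5370369;  |Δ| = 0.0023662
F(0.5370369) = -0.0000307
s_5 = 0.5370369 − (-0.0000307)·(0.0023662)/(-0.0049941) = 0.5370224;  |Δ| = 0.0000145
|s_5 − s_4| = 0.0000145 < 10^{-3}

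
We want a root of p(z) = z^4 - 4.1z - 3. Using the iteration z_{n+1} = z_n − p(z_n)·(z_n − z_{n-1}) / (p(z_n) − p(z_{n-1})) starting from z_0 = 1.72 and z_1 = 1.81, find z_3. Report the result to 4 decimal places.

p(1.72) = -1.299869, p(1.81) = 0.311831
z_2 = 1.810000 − 0.311831·(1.810000 − 1.720000) / (0.311831 − (-1.299869)) = 1.810000 − (0.028065)/(1.611701) = 1.792587
p(1.792587) = -0.023875
z_3 = 1.792587 − (-0.023875)·(1.792587 − 1.810000) / (-0.023875 − 0.311831) = 1.792587 − (0.000416)/(-0.335706) = 1.793825

1.7938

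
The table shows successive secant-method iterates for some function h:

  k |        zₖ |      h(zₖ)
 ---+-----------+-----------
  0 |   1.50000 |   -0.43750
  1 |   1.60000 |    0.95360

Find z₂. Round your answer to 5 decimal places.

z₂ = 1.60000 − 0.95360·(1.60000 − 1.50000) / (0.95360 − (-0.43750))
   = 1.60000 − (0.0953600)/(1.3911000) = 1.5314499

1.53145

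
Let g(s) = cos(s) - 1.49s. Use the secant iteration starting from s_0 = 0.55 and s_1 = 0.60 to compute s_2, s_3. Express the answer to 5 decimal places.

0.56624, 0.56635

g(0.55) = 0.0330245, g(0.60) = -0.0686644
s_2 = 0.6000000 − (-0.0686644)·(0.6000000 − 0.5500000) / (-0.0686644 − 0.0330245) = 0.6000000 − (-0.0034332)/(-0.1016889) = 0.5662380
g(0.5662380) = 0.0002305
s_3 = 0.5662380 − 0.0002305·(0.5662380 − 0.6000000) / (0.0002305 − (-0.0686644)) = 0.5662380 − (-0.0000078)/(0.0688948) = 0.5663510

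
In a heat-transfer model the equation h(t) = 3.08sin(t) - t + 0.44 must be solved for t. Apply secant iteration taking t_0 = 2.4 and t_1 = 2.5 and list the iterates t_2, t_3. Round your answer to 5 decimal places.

h(2.4) = 0.1204266, h(2.5) = -0.2167058
t_2 = 2.5000000 − (-0.2167058)·(2.5000000 − 2.4000000) / (-0.2167058 − 0.1204266) = 2.5000000 − (-0.0216706)/(-0.3371324) = 2.4357209
h(2.4357209) = 0.0022676
t_3 = 2.4357209 − 0.0022676·(2.4357209 − 2.5000000) / (0.0022676 − (-0.2167058)) = 2.4357209 − (-0.0001458)/(0.2189734) = 2.4363865

2.43572, 2.43639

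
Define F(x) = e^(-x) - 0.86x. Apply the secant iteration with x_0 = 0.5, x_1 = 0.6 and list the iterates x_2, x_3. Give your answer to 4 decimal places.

0.6228, 0.6234

F(0.5) = 0.176531, F(0.6) = 0.032812
x_2 = 0.600000 − 0.032812·(0.600000 − 0.500000) / (0.032812 − 0.176531) = 0.600000 − (0.003281)/(-0.143719) = 0.622830
F(0.622830) = 0.000790
x_3 = 0.622830 − 0.000790·(0.622830 − 0.600000) / (0.000790 − 0.032812) = 0.622830 − (0.000018)/(-0.032022) = 0.623394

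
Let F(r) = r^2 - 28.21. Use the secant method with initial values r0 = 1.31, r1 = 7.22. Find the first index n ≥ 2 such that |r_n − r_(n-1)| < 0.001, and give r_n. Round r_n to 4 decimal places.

n = 6, r_n = 5.3113

F(1.31) = -26.493900, F(7.22) = 23.918400
r2 = 7.220000 − 23.918400·(5.910000)/(50.412300) = 4.415967;  |Δ| = 2.804033
F(4.415967) = -8.709234
r3 = 4.415967 − (-8.709234)·(-2.804033)/(-32.627634) = 5.164442;  |Δ| = 0.748475
F(5.164442) = -1.538534
r4 = 5.164442 − (-1.538534)·(0.748475)/(7.170700) = 5.325034;  |Δ| = 0.160592
F(5.325034) = 0.145989
r5 = 5.325034 − 0.145989·(0.160592)/(1.684523) = 5.311117;  |Δ| = 0.013918
F(5.311117) = -0.002041
r6 = 5.311117 − (-0.002041)·(-0.013918)/(-0.148030) = 5.311308;  |Δ| = 0.000192
|r6 − r5| = 0.000192 < 0.001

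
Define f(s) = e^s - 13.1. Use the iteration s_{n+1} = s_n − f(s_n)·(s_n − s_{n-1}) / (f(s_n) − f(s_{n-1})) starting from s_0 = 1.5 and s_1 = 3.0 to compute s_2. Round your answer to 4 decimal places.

2.3285

f(1.5) = -8.618311, f(3.0) = 6.985537
s_2 = 3.000000 − 6.985537·(3.000000 − 1.500000) / (6.985537 − (-8.618311)) = 3.000000 − (10.478305)/(15.603848) = 2.328479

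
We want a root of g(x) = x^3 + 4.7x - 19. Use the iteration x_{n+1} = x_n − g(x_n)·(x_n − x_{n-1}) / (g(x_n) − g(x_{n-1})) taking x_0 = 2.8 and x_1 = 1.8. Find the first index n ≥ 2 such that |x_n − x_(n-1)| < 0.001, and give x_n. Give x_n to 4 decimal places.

n = 5, x_n = 2.0927

g(2.8) = 16.112000, g(1.8) = -4.708000
x_2 = 1.800000 − (-4.708000)·(-1.000000)/(-20.820000) = 2.026129;  |Δ| = 0.226129
g(2.026129) = -1.159536
x_3 = 2.026129 − (-1.159536)·(0.226129)/(3.548464) = 2.100021;  |Δ| = 0.073892
g(2.100021) = 0.131378
x_4 = 2.100021 − 0.131378·(0.073892)/(1.290915) = 2.092501;  |Δ| = 0.007520
g(2.092501) = -0.003104
x_5 = 2.092501 − (-0.003104)·(-0.007520)/(-0.134482) = 2.092675;  |Δ| = 0.000174
|x_5 − x_4| = 0.000174 < 0.001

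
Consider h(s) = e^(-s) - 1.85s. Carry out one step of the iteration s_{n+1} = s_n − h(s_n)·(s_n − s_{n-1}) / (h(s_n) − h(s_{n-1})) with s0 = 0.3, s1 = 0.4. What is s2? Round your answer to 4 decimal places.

0.3727

h(0.3) = 0.185818, h(0.4) = -0.069680
s2 = 0.400000 − (-0.069680)·(0.400000 − 0.300000) / (-0.069680 − 0.185818) = 0.400000 − (-0.006968)/(-0.255498) = 0.372728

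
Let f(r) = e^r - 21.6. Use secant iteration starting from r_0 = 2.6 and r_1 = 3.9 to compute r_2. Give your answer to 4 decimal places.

2.8943

f(2.6) = -8.136262, f(3.9) = 27.802449
r_2 = 3.900000 − 27.802449·(3.900000 − 2.600000) / (27.802449 − (-8.136262)) = 3.900000 − (36.143184)/(35.938711) = 2.894311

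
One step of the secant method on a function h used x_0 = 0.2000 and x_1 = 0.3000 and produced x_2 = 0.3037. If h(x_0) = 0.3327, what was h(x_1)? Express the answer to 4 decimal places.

The secant line through (0.2000, 0.3327) and (0.3000, h(x_1)) crosses zero at x_2 = 0.3037.
So (0.2000, 0.3327), (0.3000, h(x_1)), (0.3037, 0) are collinear:
h(x_1) = 0.3327 · (0.3000 − 0.3037) / (0.2000 − 0.3037) = 0.3327 · (-0.003700)/(-0.103700) = 0.011871

0.0119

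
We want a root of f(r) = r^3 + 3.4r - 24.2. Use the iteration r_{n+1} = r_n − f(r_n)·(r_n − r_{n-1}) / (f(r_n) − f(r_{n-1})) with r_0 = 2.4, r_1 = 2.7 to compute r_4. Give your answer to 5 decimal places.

2.50338

f(2.4) = -2.2160000, f(2.7) = 4.6630000
r_2 = 2.7000000 − 4.6630000·(2.7000000 − 2.4000000) / (4.6630000 − (-2.2160000)) = 2.7000000 − (1.3989000)/(6.8790000) = 2.4966420
f(2.4966420) = -0.1492962
r_3 = 2.4966420 − (-0.1492962)·(2.4966420 − 2.7000000) / (-0.1492962 − 4.6630000) = 2.4966420 − (0.0303606)/(-4.8122962) = 2.5029509
f(2.5029509) = -0.0095719
r_4 = 2.5029509 − (-0.0095719)·(2.5029509 − 2.4966420) / (-0.0095719 − (-0.1492962)) = 2.5029509 − (-0.0000604)/(0.1397242) = 2.5033831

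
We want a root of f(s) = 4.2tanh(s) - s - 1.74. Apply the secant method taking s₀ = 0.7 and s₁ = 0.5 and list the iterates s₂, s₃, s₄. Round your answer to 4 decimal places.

0.6505, 0.6447, 0.6440

f(0.7) = 0.098345, f(0.5) = -0.299108
s₂ = 0.500000 − (-0.299108)·(0.500000 − 0.700000) / (-0.299108 − 0.098345) = 0.500000 − (0.059822)/(-0.397453) = 0.650513
f(0.650513) = 0.011950
s₃ = 0.650513 − 0.011950·(0.650513 − 0.500000) / (0.011950 − (-0.299108)) = 0.650513 − (0.001799)/(0.311058) = 0.644730
f(0.644730) = 0.001339
s₄ = 0.644730 − 0.001339·(0.644730 − 0.650513) / (0.001339 − 0.011950) = 0.644730 − (-0.000008)/(-0.010611) = 0.644001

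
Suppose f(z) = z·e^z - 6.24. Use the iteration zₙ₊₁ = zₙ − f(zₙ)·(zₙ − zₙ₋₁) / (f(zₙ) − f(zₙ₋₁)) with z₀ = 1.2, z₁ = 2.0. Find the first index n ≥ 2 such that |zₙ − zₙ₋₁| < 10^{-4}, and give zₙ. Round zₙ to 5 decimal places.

n = 6, zₙ = 1.45558

f(1.2) = -2.2558597, f(2.0) = 8.5381122
z₂ = 2.0000000 − 8.5381122·(0.8000000)/(10.7939719) = 1.3671940;  |Δ| = 0.6328060
f(1.3671940) = -0.8746880
z₃ = 1.3671940 − (-0.8746880)·(-0.6328060)/(-9.4128002) = 1.4259978;  |Δ| = 0.0588037
f(1.4259978) = -0.3049852
z₄ = 1.4259978 − (-0.3049852)·(0.0588037)/(0.5697028) = 1.4574778;  |Δ| = 0.0314800
f(1.4574778) = 0.0200315
z₅ = 1.4574778 − 0.0200315·(0.0314800)/(0.3250167) = 1.4555376;  |Δ| = 0.0019402
f(1.4555376) = -0.0004195
z₆ = 1.4555376 − (-0.0004195)·(-0.0019402)/(-0.0204510) = 1.4555774;  |Δ| = 0.0000398
|z₆ − z₅| = 0.0000398 < 10^{-4}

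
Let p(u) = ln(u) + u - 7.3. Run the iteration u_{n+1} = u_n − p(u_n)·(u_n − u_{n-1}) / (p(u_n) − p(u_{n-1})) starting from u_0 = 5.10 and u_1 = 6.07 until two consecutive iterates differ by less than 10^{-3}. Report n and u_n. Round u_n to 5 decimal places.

p(5.10) = -0.5707595, p(6.07) = 0.5733586
u_2 = 6.0700000 − 0.5733586·(0.9700000)/(1.1441181) = 5.5838982;  |Δ| = 0.4861018
p(5.5838982) = 0.0037853
u_3 = 5.5838982 − 0.0037853·(-0.4861018)/(-0.5695733) = 5.5806676;  |Δ| = 0.0032306
p(5.5806676) = -0.0000240
u_4 = 5.5806676 − (-0.0000240)·(-0.0032306)/(-0.0038093) = 5.5806879;  |Δ| = 0.0000203
|u_4 − u_3| = 0.0000203 < 10^{-3}

n = 4, u_n = 5.58069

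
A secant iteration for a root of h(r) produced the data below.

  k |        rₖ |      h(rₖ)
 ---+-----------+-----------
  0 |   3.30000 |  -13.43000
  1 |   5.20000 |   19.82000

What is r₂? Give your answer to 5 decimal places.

4.06743

r₂ = 5.20000 − 19.82000·(5.20000 − 3.30000) / (19.82000 − (-13.43000))
   = 5.20000 − (37.6580000)/(33.2500000) = 4.0674286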